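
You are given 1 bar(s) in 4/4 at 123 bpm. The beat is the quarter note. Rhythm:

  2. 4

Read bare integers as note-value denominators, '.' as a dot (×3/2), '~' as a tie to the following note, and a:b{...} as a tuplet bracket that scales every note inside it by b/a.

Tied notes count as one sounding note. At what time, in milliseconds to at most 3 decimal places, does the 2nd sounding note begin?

note 2 onset = 3b = 1463.415ms

1. 0.0ms @ 0 + 1463.415ms (3)
2. 1463.415ms @ 3 + 487.805ms (1)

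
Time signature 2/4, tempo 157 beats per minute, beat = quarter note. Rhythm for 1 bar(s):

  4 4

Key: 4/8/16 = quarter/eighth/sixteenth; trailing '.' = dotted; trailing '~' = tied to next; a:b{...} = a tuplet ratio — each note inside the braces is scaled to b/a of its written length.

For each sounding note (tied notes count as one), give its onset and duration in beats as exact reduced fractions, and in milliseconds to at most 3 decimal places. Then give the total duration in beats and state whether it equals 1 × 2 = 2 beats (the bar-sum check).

1) 0.0ms=0b +382.166ms=1b
2) 382.166ms=1b +382.166ms=1b
Σ=2b of 2 (157bpm 2/4) — PASS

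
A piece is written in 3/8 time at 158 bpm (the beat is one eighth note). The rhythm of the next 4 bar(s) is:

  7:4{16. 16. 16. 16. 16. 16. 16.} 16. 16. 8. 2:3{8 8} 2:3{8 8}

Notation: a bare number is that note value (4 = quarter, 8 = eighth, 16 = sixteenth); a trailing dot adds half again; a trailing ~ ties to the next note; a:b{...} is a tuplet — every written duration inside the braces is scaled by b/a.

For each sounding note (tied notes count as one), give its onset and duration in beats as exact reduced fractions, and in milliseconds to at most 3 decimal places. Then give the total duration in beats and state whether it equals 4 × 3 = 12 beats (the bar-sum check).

1) 0.0ms=0b +162.749ms=3/7b
2) 162.749ms=3/7b +162.749ms=3/7b
3) 325.497ms=6/7b +162.749ms=3/7b
4) 488.246ms=9/7b +162.749ms=3/7b
5) 650.995ms=12/7b +162.749ms=3/7b
6) 813.743ms=15/7b +162.749ms=3/7b
7) 976.492ms=18/7b +162.749ms=3/7b
8) 1139.241ms=3b +284.81ms=3/4b
9) 1424.051ms=15/4b +284.81ms=3/4b
10) 1708.861ms=9/2b +569.62ms=3/2b
11) 2278.481ms=6b +569.62ms=3/2b
12) 2848.101ms=15/2b +569.62ms=3/2b
13) 3417.722ms=9b +569.62ms=3/2b
14) 3987.342ms=21/2b +569.62ms=3/2b
Σ=12b of 12 (158bpm 3/8) — PASS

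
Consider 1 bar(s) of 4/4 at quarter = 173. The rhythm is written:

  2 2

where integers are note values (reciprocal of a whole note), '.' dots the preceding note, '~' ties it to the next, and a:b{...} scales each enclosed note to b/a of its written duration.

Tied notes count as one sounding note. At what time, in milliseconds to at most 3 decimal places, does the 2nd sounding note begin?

1. 0.0ms @ 0 + 693.642ms (2)
2. 693.642ms @ 2 + 693.642ms (2)

note 2 onset = 2b = 693.642ms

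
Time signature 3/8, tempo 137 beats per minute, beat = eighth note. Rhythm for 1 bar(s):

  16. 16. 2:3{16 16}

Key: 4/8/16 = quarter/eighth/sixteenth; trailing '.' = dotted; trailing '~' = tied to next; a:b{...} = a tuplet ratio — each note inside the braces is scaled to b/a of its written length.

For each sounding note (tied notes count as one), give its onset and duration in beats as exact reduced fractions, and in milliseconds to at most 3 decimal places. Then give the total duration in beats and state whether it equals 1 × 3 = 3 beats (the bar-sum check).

1) 0.0ms=0b +328.467ms=3/4b
2) 328.467ms=3/4b +328.467ms=3/4b
3) 656.934ms=3/2b +328.467ms=3/4b
4) 985.401ms=9/4b +328.467ms=3/4b
Σ=3b of 3 (137bpm 3/8) — PASS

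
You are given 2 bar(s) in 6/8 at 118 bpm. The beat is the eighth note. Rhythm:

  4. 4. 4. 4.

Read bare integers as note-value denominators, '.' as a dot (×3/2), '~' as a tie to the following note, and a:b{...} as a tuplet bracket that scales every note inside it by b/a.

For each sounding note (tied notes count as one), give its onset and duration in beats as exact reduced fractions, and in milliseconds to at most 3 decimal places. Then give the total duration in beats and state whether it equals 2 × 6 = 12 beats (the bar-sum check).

1) 0.0ms=0b +1525.424ms=3b
2) 1525.424ms=3b +1525.424ms=3b
3) 3050.847ms=6b +1525.424ms=3b
4) 4576.271ms=9b +1525.424ms=3b
Σ=12b of 12 (118bpm 6/8) — PASS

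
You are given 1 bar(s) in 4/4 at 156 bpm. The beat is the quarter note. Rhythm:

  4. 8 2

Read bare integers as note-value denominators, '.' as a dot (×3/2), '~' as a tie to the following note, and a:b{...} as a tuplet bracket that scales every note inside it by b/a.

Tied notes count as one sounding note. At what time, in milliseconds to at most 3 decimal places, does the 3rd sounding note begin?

1. 0.0ms @ 0 + 576.923ms (3/2)
2. 576.923ms @ 3/2 + 192.308ms (1/2)
3. 769.231ms @ 2 + 769.231ms (2)

note 3 onset = 2b = 769.231ms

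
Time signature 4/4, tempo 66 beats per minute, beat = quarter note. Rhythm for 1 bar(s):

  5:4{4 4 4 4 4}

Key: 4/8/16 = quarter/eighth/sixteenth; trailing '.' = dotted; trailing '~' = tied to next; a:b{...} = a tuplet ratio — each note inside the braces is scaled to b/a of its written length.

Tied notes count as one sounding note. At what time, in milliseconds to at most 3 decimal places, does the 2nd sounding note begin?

1. 0.0ms @ 0 + 727.273ms (4/5)
2. 727.273ms @ 4/5 + 727.273ms (4/5)
3. 1454.545ms @ 8/5 + 727.273ms (4/5)
4. 2181.818ms @ 12/5 + 727.273ms (4/5)
5. 2909.091ms @ 16/5 + 727.273ms (4/5)

note 2 onset = 4/5b = 727.273ms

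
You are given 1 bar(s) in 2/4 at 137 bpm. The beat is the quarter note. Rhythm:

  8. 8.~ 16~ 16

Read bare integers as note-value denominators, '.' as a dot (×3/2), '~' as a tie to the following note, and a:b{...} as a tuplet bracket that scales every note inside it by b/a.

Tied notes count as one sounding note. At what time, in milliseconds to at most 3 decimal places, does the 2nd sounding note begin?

1. 0.0ms @ 0 + 328.467ms (3/4)
2. 328.467ms @ 3/4 + 547.445ms (5/4)

note 2 onset = 3/4b = 328.467ms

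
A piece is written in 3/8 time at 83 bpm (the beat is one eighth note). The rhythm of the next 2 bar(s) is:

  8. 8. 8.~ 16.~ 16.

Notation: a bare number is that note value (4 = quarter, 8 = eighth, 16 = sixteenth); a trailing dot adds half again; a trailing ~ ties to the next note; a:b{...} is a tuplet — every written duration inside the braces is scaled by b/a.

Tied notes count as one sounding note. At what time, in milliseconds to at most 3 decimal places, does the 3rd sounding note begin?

1. 0.0ms @ 0 + 1084.337ms (3/2)
2. 1084.337ms @ 3/2 + 1084.337ms (3/2)
3. 2168.675ms @ 3 + 2168.675ms (3)

note 3 onset = 3b = 2168.675ms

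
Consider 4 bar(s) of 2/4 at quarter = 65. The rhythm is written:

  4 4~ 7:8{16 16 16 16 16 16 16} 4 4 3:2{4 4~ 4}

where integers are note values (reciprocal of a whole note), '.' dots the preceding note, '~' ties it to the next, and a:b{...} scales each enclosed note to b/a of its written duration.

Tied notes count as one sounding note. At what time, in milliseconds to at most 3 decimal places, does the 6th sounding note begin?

note 6 onset = 22/7b = 2901.099ms

1. 0.0ms @ 0 + 923.077ms (1)
2. 923.077ms @ 1 + 1186.813ms (9/7)
3. 2109.89ms @ 16/7 + 263.736ms (2/7)
4. 2373.626ms @ 18/7 + 263.736ms (2/7)
5. 2637.363ms @ 20/7 + 263.736ms (2/7)
6. 2901.099ms @ 22/7 + 263.736ms (2/7)
7. 3164.835ms @ 24/7 + 263.736ms (2/7)
8. 3428.571ms @ 26/7 + 263.736ms (2/7)
9. 3692.308ms @ 4 + 923.077ms (1)
10. 4615.385ms @ 5 + 923.077ms (1)
11. 5538.462ms @ 6 + 615.385ms (2/3)
12. 6153.846ms @ 20/3 + 1230.769ms (4/3)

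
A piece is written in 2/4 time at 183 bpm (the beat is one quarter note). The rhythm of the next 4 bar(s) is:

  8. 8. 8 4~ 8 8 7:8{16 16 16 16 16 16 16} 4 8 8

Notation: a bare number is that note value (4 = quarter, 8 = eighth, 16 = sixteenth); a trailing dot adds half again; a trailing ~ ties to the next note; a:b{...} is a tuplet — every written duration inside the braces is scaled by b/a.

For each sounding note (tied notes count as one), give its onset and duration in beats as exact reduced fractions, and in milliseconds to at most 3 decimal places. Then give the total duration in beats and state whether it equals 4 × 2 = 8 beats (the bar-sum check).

1) 0.0ms=0b +245.902ms=3/4b
2) 245.902ms=3/4b +245.902ms=3/4b
3) 491.803ms=3/2b +163.934ms=1/2b
4) 655.738ms=2b +491.803ms=3/2b
5) 1147.541ms=7/2b +163.934ms=1/2b
6) 1311.475ms=4b +93.677ms=2/7b
7) 1405.152ms=30/7b +93.677ms=2/7b
8) 1498.829ms=32/7b +93.677ms=2/7b
9) 1592.506ms=34/7b +93.677ms=2/7b
10) 1686.183ms=36/7b +93.677ms=2/7b
11) 1779.859ms=38/7b +93.677ms=2/7b
12) 1873.536ms=40/7b +93.677ms=2/7b
13) 1967.213ms=6b +327.869ms=1b
14) 2295.082ms=7b +163.934ms=1/2b
15) 2459.016ms=15/2b +163.934ms=1/2b
Σ=8b of 8 (183bpm 2/4) — PASS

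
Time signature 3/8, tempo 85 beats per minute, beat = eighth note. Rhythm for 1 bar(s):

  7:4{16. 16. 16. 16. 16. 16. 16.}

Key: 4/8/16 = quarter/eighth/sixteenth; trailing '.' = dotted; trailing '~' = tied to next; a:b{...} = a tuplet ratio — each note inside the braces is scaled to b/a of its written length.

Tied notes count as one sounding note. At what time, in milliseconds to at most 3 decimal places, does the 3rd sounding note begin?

note 3 onset = 6/7b = 605.042ms

1. 0.0ms @ 0 + 302.521ms (3/7)
2. 302.521ms @ 3/7 + 302.521ms (3/7)
3. 605.042ms @ 6/7 + 302.521ms (3/7)
4. 907.563ms @ 9/7 + 302.521ms (3/7)
5. 1210.084ms @ 12/7 + 302.521ms (3/7)
6. 1512.605ms @ 15/7 + 302.521ms (3/7)
7. 1815.126ms @ 18/7 + 302.521ms (3/7)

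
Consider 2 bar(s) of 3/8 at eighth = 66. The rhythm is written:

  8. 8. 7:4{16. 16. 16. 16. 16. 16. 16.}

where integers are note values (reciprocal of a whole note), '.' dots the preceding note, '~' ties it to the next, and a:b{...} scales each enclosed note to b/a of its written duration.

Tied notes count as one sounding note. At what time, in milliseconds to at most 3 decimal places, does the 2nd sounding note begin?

note 2 onset = 3/2b = 1363.636ms

1. 0.0ms @ 0 + 1363.636ms (3/2)
2. 1363.636ms @ 3/2 + 1363.636ms (3/2)
3. 2727.273ms @ 3 + 389.61ms (3/7)
4. 3116.883ms @ 24/7 + 389.61ms (3/7)
5. 3506.494ms @ 27/7 + 389.61ms (3/7)
6. 3896.104ms @ 30/7 + 389.61ms (3/7)
7. 4285.714ms @ 33/7 + 389.61ms (3/7)
8. 4675.325ms @ 36/7 + 389.61ms (3/7)
9. 5064.935ms @ 39/7 + 389.61ms (3/7)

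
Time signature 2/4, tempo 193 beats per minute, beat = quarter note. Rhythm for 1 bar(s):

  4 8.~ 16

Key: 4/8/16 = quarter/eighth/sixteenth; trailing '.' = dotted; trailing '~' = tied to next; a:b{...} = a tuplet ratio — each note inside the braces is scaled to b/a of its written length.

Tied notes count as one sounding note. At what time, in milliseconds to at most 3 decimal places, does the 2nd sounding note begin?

note 2 onset = 1b = 310.881ms

1. 0.0ms @ 0 + 310.881ms (1)
2. 310.881ms @ 1 + 310.881ms (1)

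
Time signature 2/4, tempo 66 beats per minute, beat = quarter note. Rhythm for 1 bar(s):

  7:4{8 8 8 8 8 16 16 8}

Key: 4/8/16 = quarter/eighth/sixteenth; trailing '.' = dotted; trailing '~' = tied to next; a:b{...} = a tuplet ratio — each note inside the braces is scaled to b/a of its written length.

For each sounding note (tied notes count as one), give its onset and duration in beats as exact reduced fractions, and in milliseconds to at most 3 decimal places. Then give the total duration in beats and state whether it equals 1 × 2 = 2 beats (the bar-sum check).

1) 0.0ms=0b +259.74ms=2/7b
2) 259.74ms=2/7b +259.74ms=2/7b
3) 519.481ms=4/7b +259.74ms=2/7b
4) 779.221ms=6/7b +259.74ms=2/7b
5) 1038.961ms=8/7b +259.74ms=2/7b
6) 1298.701ms=10/7b +129.87ms=1/7b
7) 1428.571ms=11/7b +129.87ms=1/7b
8) 1558.442ms=12/7b +259.74ms=2/7b
Σ=2b of 2 (66bpm 2/4) — PASS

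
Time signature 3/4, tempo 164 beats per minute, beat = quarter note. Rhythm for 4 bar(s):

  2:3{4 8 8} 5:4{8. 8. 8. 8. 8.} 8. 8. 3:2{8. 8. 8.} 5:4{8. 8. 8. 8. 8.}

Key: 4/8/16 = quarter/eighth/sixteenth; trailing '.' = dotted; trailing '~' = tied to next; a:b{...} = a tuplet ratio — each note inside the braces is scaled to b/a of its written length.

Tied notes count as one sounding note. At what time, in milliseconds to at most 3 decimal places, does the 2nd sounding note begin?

note 2 onset = 3/2b = 548.78ms

1. 0.0ms @ 0 + 548.78ms (3/2)
2. 548.78ms @ 3/2 + 274.39ms (3/4)
3. 823.171ms @ 9/4 + 274.39ms (3/4)
4. 1097.561ms @ 3 + 219.512ms (3/5)
5. 1317.073ms @ 18/5 + 219.512ms (3/5)
6. 1536.585ms @ 21/5 + 219.512ms (3/5)
7. 1756.098ms @ 24/5 + 219.512ms (3/5)
8. 1975.61ms @ 27/5 + 219.512ms (3/5)
9. 2195.122ms @ 6 + 274.39ms (3/4)
10. 2469.512ms @ 27/4 + 274.39ms (3/4)
11. 2743.902ms @ 15/2 + 182.927ms (1/2)
12. 2926.829ms @ 8 + 182.927ms (1/2)
13. 3109.756ms @ 17/2 + 182.927ms (1/2)
14. 3292.683ms @ 9 + 219.512ms (3/5)
15. 3512.195ms @ 48/5 + 219.512ms (3/5)
16. 3731.707ms @ 51/5 + 219.512ms (3/5)
17. 3951.22ms @ 54/5 + 219.512ms (3/5)
18. 4170.732ms @ 57/5 + 219.512ms (3/5)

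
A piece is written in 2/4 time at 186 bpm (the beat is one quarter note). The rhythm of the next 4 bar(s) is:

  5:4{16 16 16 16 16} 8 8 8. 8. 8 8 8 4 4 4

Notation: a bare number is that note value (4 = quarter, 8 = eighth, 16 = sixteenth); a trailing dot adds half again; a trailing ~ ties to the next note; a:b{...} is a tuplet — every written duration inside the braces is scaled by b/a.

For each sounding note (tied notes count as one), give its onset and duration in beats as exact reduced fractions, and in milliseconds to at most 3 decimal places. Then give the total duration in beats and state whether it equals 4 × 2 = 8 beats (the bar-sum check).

1) 0.0ms=0b +64.516ms=1/5b
2) 64.516ms=1/5b +64.516ms=1/5b
3) 129.032ms=2/5b +64.516ms=1/5b
4) 193.548ms=3/5b +64.516ms=1/5b
5) 258.065ms=4/5b +64.516ms=1/5b
6) 322.581ms=1b +161.29ms=1/2b
7) 483.871ms=3/2b +161.29ms=1/2b
8) 645.161ms=2b +241.935ms=3/4b
9) 887.097ms=11/4b +241.935ms=3/4b
10) 1129.032ms=7/2b +161.29ms=1/2b
11) 1290.323ms=4b +161.29ms=1/2b
12) 1451.613ms=9/2b +161.29ms=1/2b
13) 1612.903ms=5b +322.581ms=1b
14) 1935.484ms=6b +322.581ms=1b
15) 2258.065ms=7b +322.581ms=1b
Σ=8b of 8 (186bpm 2/4) — PASS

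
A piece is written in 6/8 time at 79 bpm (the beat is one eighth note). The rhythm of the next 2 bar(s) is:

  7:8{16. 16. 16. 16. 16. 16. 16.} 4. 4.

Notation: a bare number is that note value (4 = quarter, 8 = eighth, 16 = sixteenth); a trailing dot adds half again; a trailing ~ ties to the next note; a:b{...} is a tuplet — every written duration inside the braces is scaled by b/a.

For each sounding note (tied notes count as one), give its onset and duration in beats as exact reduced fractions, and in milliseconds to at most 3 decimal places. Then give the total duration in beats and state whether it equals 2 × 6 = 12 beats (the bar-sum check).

1) 0.0ms=0b +650.995ms=6/7b
2) 650.995ms=6/7b +650.995ms=6/7b
3) 1301.989ms=12/7b +650.995ms=6/7b
4) 1952.984ms=18/7b +650.995ms=6/7b
5) 2603.978ms=24/7b +650.995ms=6/7b
6) 3254.973ms=30/7b +650.995ms=6/7b
7) 3905.967ms=36/7b +650.995ms=6/7b
8) 4556.962ms=6b +2278.481ms=3b
9) 6835.443ms=9b +2278.481ms=3b
Σ=12b of 12 (79bpm 6/8) — PASS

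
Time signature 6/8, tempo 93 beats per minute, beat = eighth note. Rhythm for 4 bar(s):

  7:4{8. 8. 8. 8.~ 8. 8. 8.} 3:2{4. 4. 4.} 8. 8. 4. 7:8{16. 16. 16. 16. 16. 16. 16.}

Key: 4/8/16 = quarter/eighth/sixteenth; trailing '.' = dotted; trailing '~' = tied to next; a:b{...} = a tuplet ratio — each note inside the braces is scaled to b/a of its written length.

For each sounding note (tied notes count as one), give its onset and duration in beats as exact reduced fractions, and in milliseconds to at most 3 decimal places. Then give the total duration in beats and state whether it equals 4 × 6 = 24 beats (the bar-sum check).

1) 0.0ms=0b +552.995ms=6/7b
2) 552.995ms=6/7b +552.995ms=6/7b
3) 1105.991ms=12/7b +552.995ms=6/7b
4) 1658.986ms=18/7b +1105.991ms=12/7b
5) 2764.977ms=30/7b +552.995ms=6/7b
6) 3317.972ms=36/7b +552.995ms=6/7b
7) 3870.968ms=6b +1290.323ms=2b
8) 5161.29ms=8b +1290.323ms=2b
9) 6451.613ms=10b +1290.323ms=2b
10) 7741.935ms=12b +967.742ms=3/2b
11) 8709.677ms=27/2b +967.742ms=3/2b
12) 9677.419ms=15b +1935.484ms=3b
13) 11612.903ms=18b +552.995ms=6/7b
14) 12165.899ms=132/7b +552.995ms=6/7b
15) 12718.894ms=138/7b +552.995ms=6/7b
16) 13271.889ms=144/7b +552.995ms=6/7b
17) 13824.885ms=150/7b +552.995ms=6/7b
18) 14377.88ms=156/7b +552.995ms=6/7b
19) 14930.876ms=162/7b +552.995ms=6/7b
Σ=24b of 24 (93bpm 6/8) — PASS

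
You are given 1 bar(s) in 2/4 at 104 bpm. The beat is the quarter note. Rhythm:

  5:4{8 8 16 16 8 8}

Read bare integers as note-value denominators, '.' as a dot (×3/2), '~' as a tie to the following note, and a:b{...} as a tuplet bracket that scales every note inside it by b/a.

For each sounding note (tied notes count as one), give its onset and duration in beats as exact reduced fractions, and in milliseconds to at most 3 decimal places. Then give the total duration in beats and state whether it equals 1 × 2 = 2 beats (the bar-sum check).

1) 0.0ms=0b +230.769ms=2/5b
2) 230.769ms=2/5b +230.769ms=2/5b
3) 461.538ms=4/5b +115.385ms=1/5b
4) 576.923ms=1b +115.385ms=1/5b
5) 692.308ms=6/5b +230.769ms=2/5b
6) 923.077ms=8/5b +230.769ms=2/5b
Σ=2b of 2 (104bpm 2/4) — PASS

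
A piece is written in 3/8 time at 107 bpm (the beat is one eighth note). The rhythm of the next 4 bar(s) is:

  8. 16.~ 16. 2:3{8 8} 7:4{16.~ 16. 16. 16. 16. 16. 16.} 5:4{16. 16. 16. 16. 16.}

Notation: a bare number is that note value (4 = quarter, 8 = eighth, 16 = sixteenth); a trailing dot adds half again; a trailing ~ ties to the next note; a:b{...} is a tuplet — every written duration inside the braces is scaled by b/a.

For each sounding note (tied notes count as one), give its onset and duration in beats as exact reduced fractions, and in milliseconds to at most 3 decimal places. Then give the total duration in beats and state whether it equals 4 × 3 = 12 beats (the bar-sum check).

1) 0.0ms=0b +841.121ms=3/2b
2) 841.121ms=3/2b +841.121ms=3/2b
3) 1682.243ms=3b +841.121ms=3/2b
4) 2523.364ms=9/2b +841.121ms=3/2b
5) 3364.486ms=6b +480.641ms=6/7b
6) 3845.127ms=48/7b +240.32ms=3/7b
7) 4085.447ms=51/7b +240.32ms=3/7b
8) 4325.768ms=54/7b +240.32ms=3/7b
9) 4566.088ms=57/7b +240.32ms=3/7b
10) 4806.409ms=60/7b +240.32ms=3/7b
11) 5046.729ms=9b +336.449ms=3/5b
12) 5383.178ms=48/5b +336.449ms=3/5b
13) 5719.626ms=51/5b +336.449ms=3/5b
14) 6056.075ms=54/5b +336.449ms=3/5b
15) 6392.523ms=57/5b +336.449ms=3/5b
Σ=12b of 12 (107bpm 3/8) — PASS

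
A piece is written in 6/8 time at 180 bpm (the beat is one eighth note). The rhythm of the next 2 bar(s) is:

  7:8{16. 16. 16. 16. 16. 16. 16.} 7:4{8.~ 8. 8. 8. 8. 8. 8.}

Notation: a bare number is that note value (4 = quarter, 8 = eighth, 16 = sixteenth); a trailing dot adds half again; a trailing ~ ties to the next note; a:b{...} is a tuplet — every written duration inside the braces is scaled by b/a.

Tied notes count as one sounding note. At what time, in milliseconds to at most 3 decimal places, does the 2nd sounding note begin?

1. 0.0ms @ 0 + 285.714ms (6/7)
2. 285.714ms @ 6/7 + 285.714ms (6/7)
3. 571.429ms @ 12/7 + 285.714ms (6/7)
4. 857.143ms @ 18/7 + 285.714ms (6/7)
5. 1142.857ms @ 24/7 + 285.714ms (6/7)
6. 1428.571ms @ 30/7 + 285.714ms (6/7)
7. 1714.286ms @ 36/7 + 285.714ms (6/7)
8. 2000.0ms @ 6 + 571.429ms (12/7)
9. 2571.429ms @ 54/7 + 285.714ms (6/7)
10. 2857.143ms @ 60/7 + 285.714ms (6/7)
11. 3142.857ms @ 66/7 + 285.714ms (6/7)
12. 3428.571ms @ 72/7 + 285.714ms (6/7)
13. 3714.286ms @ 78/7 + 285.714ms (6/7)

note 2 onset = 6/7b = 285.714ms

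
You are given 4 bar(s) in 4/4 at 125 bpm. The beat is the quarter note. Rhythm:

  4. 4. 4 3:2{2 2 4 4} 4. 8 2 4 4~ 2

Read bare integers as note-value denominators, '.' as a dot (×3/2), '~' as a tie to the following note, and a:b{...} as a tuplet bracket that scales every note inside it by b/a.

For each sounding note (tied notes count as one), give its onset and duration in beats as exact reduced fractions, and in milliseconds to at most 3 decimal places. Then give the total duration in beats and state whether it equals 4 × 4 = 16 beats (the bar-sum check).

1) 0.0ms=0b +720.0ms=3/2b
2) 720.0ms=3/2b +720.0ms=3/2b
3) 1440.0ms=3b +480.0ms=1b
4) 1920.0ms=4b +640.0ms=4/3b
5) 2560.0ms=16/3b +640.0ms=4/3b
6) 3200.0ms=20/3b +320.0ms=2/3b
7) 3520.0ms=22/3b +320.0ms=2/3b
8) 3840.0ms=8b +720.0ms=3/2b
9) 4560.0ms=19/2b +240.0ms=1/2b
10) 4800.0ms=10b +960.0ms=2b
11) 5760.0ms=12b +480.0ms=1b
12) 6240.0ms=13b +1440.0ms=3b
Σ=16b of 16 (125bpm 4/4) — PASS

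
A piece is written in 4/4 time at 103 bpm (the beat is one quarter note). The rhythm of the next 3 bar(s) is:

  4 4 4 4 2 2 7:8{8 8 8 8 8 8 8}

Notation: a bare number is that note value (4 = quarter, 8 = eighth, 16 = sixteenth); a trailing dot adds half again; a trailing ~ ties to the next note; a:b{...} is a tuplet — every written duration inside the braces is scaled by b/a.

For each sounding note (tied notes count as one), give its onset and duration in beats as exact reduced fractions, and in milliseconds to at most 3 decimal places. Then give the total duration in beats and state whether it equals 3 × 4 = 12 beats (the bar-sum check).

1) 0.0ms=0b +582.524ms=1b
2) 582.524ms=1b +582.524ms=1b
3) 1165.049ms=2b +582.524ms=1b
4) 1747.573ms=3b +582.524ms=1b
5) 2330.097ms=4b +1165.049ms=2b
6) 3495.146ms=6b +1165.049ms=2b
7) 4660.194ms=8b +332.871ms=4/7b
8) 4993.065ms=60/7b +332.871ms=4/7b
9) 5325.936ms=64/7b +332.871ms=4/7b
10) 5658.807ms=68/7b +332.871ms=4/7b
11) 5991.678ms=72/7b +332.871ms=4/7b
12) 6324.549ms=76/7b +332.871ms=4/7b
13) 6657.42ms=80/7b +332.871ms=4/7b
Σ=12b of 12 (103bpm 4/4) — PASS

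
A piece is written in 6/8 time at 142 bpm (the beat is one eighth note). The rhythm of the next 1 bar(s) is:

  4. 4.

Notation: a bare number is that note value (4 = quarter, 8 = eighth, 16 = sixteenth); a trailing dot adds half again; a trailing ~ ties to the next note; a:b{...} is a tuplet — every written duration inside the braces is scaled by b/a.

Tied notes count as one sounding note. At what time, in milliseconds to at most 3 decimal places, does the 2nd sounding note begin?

1. 0.0ms @ 0 + 1267.606ms (3)
2. 1267.606ms @ 3 + 1267.606ms (3)

note 2 onset = 3b = 1267.606ms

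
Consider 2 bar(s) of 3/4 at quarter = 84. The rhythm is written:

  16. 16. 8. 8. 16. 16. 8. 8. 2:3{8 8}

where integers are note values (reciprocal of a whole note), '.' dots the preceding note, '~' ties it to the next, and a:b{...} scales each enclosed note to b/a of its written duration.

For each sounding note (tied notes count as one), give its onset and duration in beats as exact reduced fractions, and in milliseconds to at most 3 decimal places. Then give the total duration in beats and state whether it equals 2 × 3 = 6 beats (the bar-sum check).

1) 0.0ms=0b +267.857ms=3/8b
2) 267.857ms=3/8b +267.857ms=3/8b
3) 535.714ms=3/4b +535.714ms=3/4b
4) 1071.429ms=3/2b +535.714ms=3/4b
5) 1607.143ms=9/4b +267.857ms=3/8b
6) 1875.0ms=21/8b +267.857ms=3/8b
7) 2142.857ms=3b +535.714ms=3/4b
8) 2678.571ms=15/4b +535.714ms=3/4b
9) 3214.286ms=9/2b +535.714ms=3/4b
10) 3750.0ms=21/4b +535.714ms=3/4b
Σ=6b of 6 (84bpm 3/4) — PASS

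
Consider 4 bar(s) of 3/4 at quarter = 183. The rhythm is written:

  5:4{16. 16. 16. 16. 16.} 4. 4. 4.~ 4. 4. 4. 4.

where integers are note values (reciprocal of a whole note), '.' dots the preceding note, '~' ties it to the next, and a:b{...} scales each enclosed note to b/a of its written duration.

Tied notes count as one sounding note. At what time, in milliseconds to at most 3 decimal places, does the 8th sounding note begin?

note 8 onset = 9/2b = 1475.41ms

1. 0.0ms @ 0 + 98.361ms (3/10)
2. 98.361ms @ 3/10 + 98.361ms (3/10)
3. 196.721ms @ 3/5 + 98.361ms (3/10)
4. 295.082ms @ 9/10 + 98.361ms (3/10)
5. 393.443ms @ 6/5 + 98.361ms (3/10)
6. 491.803ms @ 3/2 + 491.803ms (3/2)
7. 983.607ms @ 3 + 491.803ms (3/2)
8. 1475.41ms @ 9/2 + 983.607ms (3)
9. 2459.016ms @ 15/2 + 491.803ms (3/2)
10. 2950.82ms @ 9 + 491.803ms (3/2)
11. 3442.623ms @ 21/2 + 491.803ms (3/2)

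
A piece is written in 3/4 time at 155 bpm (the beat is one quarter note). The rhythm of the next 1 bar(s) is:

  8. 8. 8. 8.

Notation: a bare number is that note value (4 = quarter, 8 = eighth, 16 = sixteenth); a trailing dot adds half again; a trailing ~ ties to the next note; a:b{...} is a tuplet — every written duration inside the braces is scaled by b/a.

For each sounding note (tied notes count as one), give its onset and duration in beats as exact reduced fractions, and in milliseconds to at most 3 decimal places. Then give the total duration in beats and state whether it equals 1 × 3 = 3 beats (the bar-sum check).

1) 0.0ms=0b +290.323ms=3/4b
2) 290.323ms=3/4b +290.323ms=3/4b
3) 580.645ms=3/2b +290.323ms=3/4b
4) 870.968ms=9/4b +290.323ms=3/4b
Σ=3b of 3 (155bpm 3/4) — PASS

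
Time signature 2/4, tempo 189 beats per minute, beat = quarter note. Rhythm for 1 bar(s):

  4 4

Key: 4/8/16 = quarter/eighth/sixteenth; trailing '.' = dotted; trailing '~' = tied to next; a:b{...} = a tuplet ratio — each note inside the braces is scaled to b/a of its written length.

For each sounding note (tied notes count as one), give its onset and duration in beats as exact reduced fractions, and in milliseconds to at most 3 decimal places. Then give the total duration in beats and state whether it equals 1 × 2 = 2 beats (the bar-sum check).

1) 0.0ms=0b +317.46ms=1b
2) 317.46ms=1b +317.46ms=1b
Σ=2b of 2 (189bpm 2/4) — PASS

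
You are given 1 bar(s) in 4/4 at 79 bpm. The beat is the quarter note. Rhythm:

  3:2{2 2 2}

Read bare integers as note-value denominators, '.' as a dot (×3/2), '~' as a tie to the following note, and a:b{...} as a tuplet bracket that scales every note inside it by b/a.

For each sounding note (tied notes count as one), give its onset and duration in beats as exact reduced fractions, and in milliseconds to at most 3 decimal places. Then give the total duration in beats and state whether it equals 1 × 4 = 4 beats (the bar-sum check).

1) 0.0ms=0b +1012.658ms=4/3b
2) 1012.658ms=4/3b +1012.658ms=4/3b
3) 2025.316ms=8/3b +1012.658ms=4/3b
Σ=4b of 4 (79bpm 4/4) — PASS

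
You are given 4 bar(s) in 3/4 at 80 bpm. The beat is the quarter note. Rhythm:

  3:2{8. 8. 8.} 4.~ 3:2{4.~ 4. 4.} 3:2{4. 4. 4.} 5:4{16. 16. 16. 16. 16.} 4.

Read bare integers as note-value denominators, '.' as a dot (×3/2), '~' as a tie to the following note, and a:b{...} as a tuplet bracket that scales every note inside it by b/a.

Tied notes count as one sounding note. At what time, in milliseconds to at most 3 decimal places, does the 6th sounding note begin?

1. 0.0ms @ 0 + 375.0ms (1/2)
2. 375.0ms @ 1/2 + 375.0ms (1/2)
3. 750.0ms @ 1 + 375.0ms (1/2)
4. 1125.0ms @ 3/2 + 2625.0ms (7/2)
5. 3750.0ms @ 5 + 750.0ms (1)
6. 4500.0ms @ 6 + 750.0ms (1)
7. 5250.0ms @ 7 + 750.0ms (1)
8. 6000.0ms @ 8 + 750.0ms (1)
9. 6750.0ms @ 9 + 225.0ms (3/10)
10. 6975.0ms @ 93/10 + 225.0ms (3/10)
11. 7200.0ms @ 48/5 + 225.0ms (3/10)
12. 7425.0ms @ 99/10 + 225.0ms (3/10)
13. 7650.0ms @ 51/5 + 225.0ms (3/10)
14. 7875.0ms @ 21/2 + 1125.0ms (3/2)

note 6 onset = 6b = 4500.0ms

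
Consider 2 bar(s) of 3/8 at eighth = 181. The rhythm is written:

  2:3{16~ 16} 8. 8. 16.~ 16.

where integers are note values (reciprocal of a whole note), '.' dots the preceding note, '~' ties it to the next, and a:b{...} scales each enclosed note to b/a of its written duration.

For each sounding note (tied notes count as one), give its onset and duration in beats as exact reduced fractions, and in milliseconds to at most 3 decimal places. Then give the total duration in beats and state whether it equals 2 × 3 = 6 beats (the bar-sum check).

1) 0.0ms=0b +497.238ms=3/2b
2) 497.238ms=3/2b +497.238ms=3/2b
3) 994.475ms=3b +497.238ms=3/2b
4) 1491.713ms=9/2b +497.238ms=3/2b
Σ=6b of 6 (181bpm 3/8) — PASS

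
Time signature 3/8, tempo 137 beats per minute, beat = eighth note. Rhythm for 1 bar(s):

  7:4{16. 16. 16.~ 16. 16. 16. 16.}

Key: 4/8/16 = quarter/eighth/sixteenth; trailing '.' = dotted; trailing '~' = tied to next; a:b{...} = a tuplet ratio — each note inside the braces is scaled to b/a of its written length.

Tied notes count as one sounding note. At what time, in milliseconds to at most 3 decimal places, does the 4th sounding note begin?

1. 0.0ms @ 0 + 187.696ms (3/7)
2. 187.696ms @ 3/7 + 187.696ms (3/7)
3. 375.391ms @ 6/7 + 375.391ms (6/7)
4. 750.782ms @ 12/7 + 187.696ms (3/7)
5. 938.478ms @ 15/7 + 187.696ms (3/7)
6. 1126.173ms @ 18/7 + 187.696ms (3/7)

note 4 onset = 12/7b = 750.782ms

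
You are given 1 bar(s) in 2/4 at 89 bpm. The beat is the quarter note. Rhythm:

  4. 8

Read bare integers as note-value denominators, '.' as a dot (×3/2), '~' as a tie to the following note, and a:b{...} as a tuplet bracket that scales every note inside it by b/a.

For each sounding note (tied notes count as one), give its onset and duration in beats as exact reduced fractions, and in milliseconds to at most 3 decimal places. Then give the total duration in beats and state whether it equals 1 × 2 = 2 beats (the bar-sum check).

1) 0.0ms=0b +1011.236ms=3/2b
2) 1011.236ms=3/2b +337.079ms=1/2b
Σ=2b of 2 (89bpm 2/4) — PASS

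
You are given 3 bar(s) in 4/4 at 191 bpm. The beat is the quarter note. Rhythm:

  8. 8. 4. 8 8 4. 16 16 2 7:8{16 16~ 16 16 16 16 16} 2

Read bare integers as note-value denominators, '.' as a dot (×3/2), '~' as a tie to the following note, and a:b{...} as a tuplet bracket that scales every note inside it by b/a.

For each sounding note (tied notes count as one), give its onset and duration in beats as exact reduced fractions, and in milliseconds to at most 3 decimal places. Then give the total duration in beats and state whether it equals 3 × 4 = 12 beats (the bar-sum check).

1) 0.0ms=0b +235.602ms=3/4b
2) 235.602ms=3/4b +235.602ms=3/4b
3) 471.204ms=3/2b +471.204ms=3/2b
4) 942.408ms=3b +157.068ms=1/2b
5) 1099.476ms=7/2b +157.068ms=1/2b
6) 1256.545ms=4b +471.204ms=3/2b
7) 1727.749ms=11/2b +78.534ms=1/4b
8) 1806.283ms=23/4b +78.534ms=1/4b
9) 1884.817ms=6b +628.272ms=2b
10) 2513.089ms=8b +89.753ms=2/7b
11) 2602.842ms=58/7b +179.506ms=4/7b
12) 2782.349ms=62/7b +89.753ms=2/7b
13) 2872.102ms=64/7b +89.753ms=2/7b
14) 2961.855ms=66/7b +89.753ms=2/7b
15) 3051.608ms=68/7b +89.753ms=2/7b
16) 3141.361ms=10b +628.272ms=2b
Σ=12b of 12 (191bpm 4/4) — PASS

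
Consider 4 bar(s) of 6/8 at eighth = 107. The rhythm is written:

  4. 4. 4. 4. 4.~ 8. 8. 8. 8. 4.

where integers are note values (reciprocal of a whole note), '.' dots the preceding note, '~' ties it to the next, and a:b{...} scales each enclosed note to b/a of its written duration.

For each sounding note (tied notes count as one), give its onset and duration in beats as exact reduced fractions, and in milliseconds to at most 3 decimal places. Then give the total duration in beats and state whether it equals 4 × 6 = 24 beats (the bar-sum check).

1) 0.0ms=0b +1682.243ms=3b
2) 1682.243ms=3b +1682.243ms=3b
3) 3364.486ms=6b +1682.243ms=3b
4) 5046.729ms=9b +1682.243ms=3b
5) 6728.972ms=12b +2523.364ms=9/2b
6) 9252.336ms=33/2b +841.121ms=3/2b
7) 10093.458ms=18b +841.121ms=3/2b
8) 10934.579ms=39/2b +841.121ms=3/2b
9) 11775.701ms=21b +1682.243ms=3b
Σ=24b of 24 (107bpm 6/8) — PASS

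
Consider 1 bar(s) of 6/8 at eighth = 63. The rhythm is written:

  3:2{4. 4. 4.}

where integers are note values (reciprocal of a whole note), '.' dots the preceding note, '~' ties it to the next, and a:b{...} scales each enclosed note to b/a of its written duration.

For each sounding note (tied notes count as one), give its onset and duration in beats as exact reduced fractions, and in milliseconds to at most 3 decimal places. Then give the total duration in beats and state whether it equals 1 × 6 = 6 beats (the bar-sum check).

1) 0.0ms=0b +1904.762ms=2b
2) 1904.762ms=2b +1904.762ms=2b
3) 3809.524ms=4b +1904.762ms=2b
Σ=6b of 6 (63bpm 6/8) — PASS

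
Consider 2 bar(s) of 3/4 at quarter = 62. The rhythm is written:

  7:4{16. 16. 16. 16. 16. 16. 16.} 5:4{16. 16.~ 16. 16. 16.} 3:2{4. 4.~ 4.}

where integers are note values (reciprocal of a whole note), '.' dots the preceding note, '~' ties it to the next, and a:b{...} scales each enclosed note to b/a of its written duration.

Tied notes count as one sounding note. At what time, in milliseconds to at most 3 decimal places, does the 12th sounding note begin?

note 12 onset = 3b = 2903.226ms

1. 0.0ms @ 0 + 207.373ms (3/14)
2. 207.373ms @ 3/14 + 207.373ms (3/14)
3. 414.747ms @ 3/7 + 207.373ms (3/14)
4. 622.12ms @ 9/14 + 207.373ms (3/14)
5. 829.493ms @ 6/7 + 207.373ms (3/14)
6. 1036.866ms @ 15/14 + 207.373ms (3/14)
7. 1244.24ms @ 9/7 + 207.373ms (3/14)
8. 1451.613ms @ 3/2 + 290.323ms (3/10)
9. 1741.935ms @ 9/5 + 580.645ms (3/5)
10. 2322.581ms @ 12/5 + 290.323ms (3/10)
11. 2612.903ms @ 27/10 + 290.323ms (3/10)
12. 2903.226ms @ 3 + 967.742ms (1)
13. 3870.968ms @ 4 + 1935.484ms (2)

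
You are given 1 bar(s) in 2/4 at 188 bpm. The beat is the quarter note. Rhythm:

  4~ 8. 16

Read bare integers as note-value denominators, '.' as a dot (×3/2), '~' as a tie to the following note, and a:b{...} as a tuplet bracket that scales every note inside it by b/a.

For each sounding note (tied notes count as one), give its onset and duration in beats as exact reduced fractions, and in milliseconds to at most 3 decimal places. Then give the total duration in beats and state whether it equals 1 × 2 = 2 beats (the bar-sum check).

1) 0.0ms=0b +558.511ms=7/4b
2) 558.511ms=7/4b +79.787ms=1/4b
Σ=2b of 2 (188bpm 2/4) — PASS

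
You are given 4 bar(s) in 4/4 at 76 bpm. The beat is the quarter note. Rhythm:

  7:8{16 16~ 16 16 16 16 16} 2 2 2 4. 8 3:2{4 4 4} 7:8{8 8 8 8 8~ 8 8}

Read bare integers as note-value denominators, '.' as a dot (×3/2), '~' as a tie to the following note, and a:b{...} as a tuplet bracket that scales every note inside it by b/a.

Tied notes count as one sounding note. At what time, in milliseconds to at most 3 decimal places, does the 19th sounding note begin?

note 19 onset = 100/7b = 11278.195ms

1. 0.0ms @ 0 + 225.564ms (2/7)
2. 225.564ms @ 2/7 + 451.128ms (4/7)
3. 676.692ms @ 6/7 + 225.564ms (2/7)
4. 902.256ms @ 8/7 + 225.564ms (2/7)
5. 1127.82ms @ 10/7 + 225.564ms (2/7)
6. 1353.383ms @ 12/7 + 225.564ms (2/7)
7. 1578.947ms @ 2 + 1578.947ms (2)
8. 3157.895ms @ 4 + 1578.947ms (2)
9. 4736.842ms @ 6 + 1578.947ms (2)
10. 6315.789ms @ 8 + 1184.211ms (3/2)
11. 7500.0ms @ 19/2 + 394.737ms (1/2)
12. 7894.737ms @ 10 + 526.316ms (2/3)
13. 8421.053ms @ 32/3 + 526.316ms (2/3)
14. 8947.368ms @ 34/3 + 526.316ms (2/3)
15. 9473.684ms @ 12 + 451.128ms (4/7)
16. 9924.812ms @ 88/7 + 451.128ms (4/7)
17. 10375.94ms @ 92/7 + 451.128ms (4/7)
18. 10827.068ms @ 96/7 + 451.128ms (4/7)
19. 11278.195ms @ 100/7 + 902.256ms (8/7)
20. 12180.451ms @ 108/7 + 451.128ms (4/7)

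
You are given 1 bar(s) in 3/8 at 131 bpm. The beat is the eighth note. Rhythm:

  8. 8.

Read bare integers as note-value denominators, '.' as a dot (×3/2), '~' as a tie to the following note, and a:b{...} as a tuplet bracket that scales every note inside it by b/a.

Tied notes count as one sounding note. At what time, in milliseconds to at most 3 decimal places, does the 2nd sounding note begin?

note 2 onset = 3/2b = 687.023ms

1. 0.0ms @ 0 + 687.023ms (3/2)
2. 687.023ms @ 3/2 + 687.023ms (3/2)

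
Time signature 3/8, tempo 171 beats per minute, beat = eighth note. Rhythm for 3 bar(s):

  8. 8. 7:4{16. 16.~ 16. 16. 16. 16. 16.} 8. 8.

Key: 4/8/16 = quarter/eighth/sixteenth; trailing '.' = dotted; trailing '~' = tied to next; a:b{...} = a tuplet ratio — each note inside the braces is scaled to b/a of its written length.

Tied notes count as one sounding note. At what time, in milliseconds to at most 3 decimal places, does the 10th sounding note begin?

1. 0.0ms @ 0 + 526.316ms (3/2)
2. 526.316ms @ 3/2 + 526.316ms (3/2)
3. 1052.632ms @ 3 + 150.376ms (3/7)
4. 1203.008ms @ 24/7 + 300.752ms (6/7)
5. 1503.759ms @ 30/7 + 150.376ms (3/7)
6. 1654.135ms @ 33/7 + 150.376ms (3/7)
7. 1804.511ms @ 36/7 + 150.376ms (3/7)
8. 1954.887ms @ 39/7 + 150.376ms (3/7)
9. 2105.263ms @ 6 + 526.316ms (3/2)
10. 2631.579ms @ 15/2 + 526.316ms (3/2)

note 10 onset = 15/2b = 2631.579ms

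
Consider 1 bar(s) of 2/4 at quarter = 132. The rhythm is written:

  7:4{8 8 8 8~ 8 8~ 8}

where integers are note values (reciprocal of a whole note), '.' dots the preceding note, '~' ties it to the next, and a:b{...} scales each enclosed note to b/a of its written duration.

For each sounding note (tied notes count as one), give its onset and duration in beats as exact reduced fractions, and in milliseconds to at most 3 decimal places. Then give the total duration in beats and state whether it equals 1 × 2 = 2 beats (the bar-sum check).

1) 0.0ms=0b +129.87ms=2/7b
2) 129.87ms=2/7b +129.87ms=2/7b
3) 259.74ms=4/7b +129.87ms=2/7b
4) 389.61ms=6/7b +259.74ms=4/7b
5) 649.351ms=10/7b +259.74ms=4/7b
Σ=2b of 2 (132bpm 2/4) — PASS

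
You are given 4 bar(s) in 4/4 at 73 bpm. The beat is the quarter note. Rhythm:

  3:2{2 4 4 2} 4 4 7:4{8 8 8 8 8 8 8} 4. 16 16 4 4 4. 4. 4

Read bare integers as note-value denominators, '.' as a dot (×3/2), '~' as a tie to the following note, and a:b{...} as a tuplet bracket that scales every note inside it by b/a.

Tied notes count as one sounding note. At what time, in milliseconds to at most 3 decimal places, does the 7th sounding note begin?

note 7 onset = 6b = 4931.507ms

1. 0.0ms @ 0 + 1095.89ms (4/3)
2. 1095.89ms @ 4/3 + 547.945ms (2/3)
3. 1643.836ms @ 2 + 547.945ms (2/3)
4. 2191.781ms @ 8/3 + 1095.89ms (4/3)
5. 3287.671ms @ 4 + 821.918ms (1)
6. 4109.589ms @ 5 + 821.918ms (1)
7. 4931.507ms @ 6 + 234.834ms (2/7)
8. 5166.341ms @ 44/7 + 234.834ms (2/7)
9. 5401.174ms @ 46/7 + 234.834ms (2/7)
10. 5636.008ms @ 48/7 + 234.834ms (2/7)
11. 5870.841ms @ 50/7 + 234.834ms (2/7)
12. 6105.675ms @ 52/7 + 234.834ms (2/7)
13. 6340.509ms @ 54/7 + 234.834ms (2/7)
14. 6575.342ms @ 8 + 1232.877ms (3/2)
15. 7808.219ms @ 19/2 + 205.479ms (1/4)
16. 8013.699ms @ 39/4 + 205.479ms (1/4)
17. 8219.178ms @ 10 + 821.918ms (1)
18. 9041.096ms @ 11 + 821.918ms (1)
19. 9863.014ms @ 12 + 1232.877ms (3/2)
20. 11095.89ms @ 27/2 + 1232.877ms (3/2)
21. 12328.767ms @ 15 + 821.918ms (1)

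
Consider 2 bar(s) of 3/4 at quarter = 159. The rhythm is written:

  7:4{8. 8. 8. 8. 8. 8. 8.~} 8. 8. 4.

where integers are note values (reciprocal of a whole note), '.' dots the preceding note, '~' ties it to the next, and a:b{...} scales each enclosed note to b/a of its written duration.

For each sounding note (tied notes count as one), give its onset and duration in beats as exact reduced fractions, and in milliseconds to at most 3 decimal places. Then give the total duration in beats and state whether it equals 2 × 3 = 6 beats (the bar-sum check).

1) 0.0ms=0b +161.725ms=3/7b
2) 161.725ms=3/7b +161.725ms=3/7b
3) 323.45ms=6/7b +161.725ms=3/7b
4) 485.175ms=9/7b +161.725ms=3/7b
5) 646.9ms=12/7b +161.725ms=3/7b
6) 808.625ms=15/7b +161.725ms=3/7b
7) 970.35ms=18/7b +444.744ms=33/28b
8) 1415.094ms=15/4b +283.019ms=3/4b
9) 1698.113ms=9/2b +566.038ms=3/2b
Σ=6b of 6 (159bpm 3/4) — PASS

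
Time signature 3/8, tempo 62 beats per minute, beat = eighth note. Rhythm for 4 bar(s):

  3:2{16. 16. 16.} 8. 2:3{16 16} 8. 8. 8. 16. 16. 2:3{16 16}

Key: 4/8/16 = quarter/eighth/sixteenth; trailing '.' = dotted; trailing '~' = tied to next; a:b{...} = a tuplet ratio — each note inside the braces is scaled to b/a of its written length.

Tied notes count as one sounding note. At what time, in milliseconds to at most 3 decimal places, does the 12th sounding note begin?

note 12 onset = 21/2b = 10161.29ms

1. 0.0ms @ 0 + 483.871ms (1/2)
2. 483.871ms @ 1/2 + 483.871ms (1/2)
3. 967.742ms @ 1 + 483.871ms (1/2)
4. 1451.613ms @ 3/2 + 1451.613ms (3/2)
5. 2903.226ms @ 3 + 725.806ms (3/4)
6. 3629.032ms @ 15/4 + 725.806ms (3/4)
7. 4354.839ms @ 9/2 + 1451.613ms (3/2)
8. 5806.452ms @ 6 + 1451.613ms (3/2)
9. 7258.065ms @ 15/2 + 1451.613ms (3/2)
10. 8709.677ms @ 9 + 725.806ms (3/4)
11. 9435.484ms @ 39/4 + 725.806ms (3/4)
12. 10161.29ms @ 21/2 + 725.806ms (3/4)
13. 10887.097ms @ 45/4 + 725.806ms (3/4)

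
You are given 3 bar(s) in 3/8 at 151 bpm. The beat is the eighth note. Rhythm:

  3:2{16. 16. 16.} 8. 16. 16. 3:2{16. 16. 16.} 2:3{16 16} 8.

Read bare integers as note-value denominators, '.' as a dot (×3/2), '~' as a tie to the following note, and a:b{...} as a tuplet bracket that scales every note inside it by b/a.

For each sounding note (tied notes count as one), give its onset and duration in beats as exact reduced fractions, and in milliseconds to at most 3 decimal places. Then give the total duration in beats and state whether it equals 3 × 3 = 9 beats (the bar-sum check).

1) 0.0ms=0b +198.675ms=1/2b
2) 198.675ms=1/2b +198.675ms=1/2b
3) 397.351ms=1b +198.675ms=1/2b
4) 596.026ms=3/2b +596.026ms=3/2b
5) 1192.053ms=3b +298.013ms=3/4b
6) 1490.066ms=15/4b +298.013ms=3/4b
7) 1788.079ms=9/2b +198.675ms=1/2b
8) 1986.755ms=5b +198.675ms=1/2b
9) 2185.43ms=11/2b +198.675ms=1/2b
10) 2384.106ms=6b +298.013ms=3/4b
11) 2682.119ms=27/4b +298.013ms=3/4b
12) 2980.132ms=15/2b +596.026ms=3/2b
Σ=9b of 9 (151bpm 3/8) — PASS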